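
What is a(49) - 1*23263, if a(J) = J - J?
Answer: -23263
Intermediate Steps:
a(J) = 0
a(49) - 1*23263 = 0 - 1*23263 = 0 - 23263 = -23263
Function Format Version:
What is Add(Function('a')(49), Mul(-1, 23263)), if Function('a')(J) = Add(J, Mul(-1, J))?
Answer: -23263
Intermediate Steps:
Function('a')(J) = 0
Add(Function('a')(49), Mul(-1, 23263)) = Add(0, Mul(-1, 23263)) = Add(0, -23263) = -23263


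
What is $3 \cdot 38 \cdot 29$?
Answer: $3306$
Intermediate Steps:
$3 \cdot 38 \cdot 29 = 114 \cdot 29 = 3306$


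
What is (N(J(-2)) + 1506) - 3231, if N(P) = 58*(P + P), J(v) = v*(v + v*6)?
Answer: 1523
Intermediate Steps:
J(v) = 7*v**2 (J(v) = v*(v + 6*v) = v*(7*v) = 7*v**2)
N(P) = 116*P (N(P) = 58*(2*P) = 116*P)
(N(J(-2)) + 1506) - 3231 = (116*(7*(-2)**2) + 1506) - 3231 = (116*(7*4) + 1506) - 3231 = (116*28 + 1506) - 3231 = (3248 + 1506) - 3231 = 4754 - 3231 = 1523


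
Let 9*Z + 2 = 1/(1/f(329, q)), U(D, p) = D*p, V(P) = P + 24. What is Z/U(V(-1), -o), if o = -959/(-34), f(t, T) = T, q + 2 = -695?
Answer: 7922/66171 ≈ 0.11972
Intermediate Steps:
q = -697 (q = -2 - 695 = -697)
V(P) = 24 + P
o = 959/34 (o = -959*(-1/34) = 959/34 ≈ 28.206)
Z = -233/3 (Z = -2/9 + 1/(9*(1/(-697))) = -2/9 + 1/(9*(-1/697)) = -2/9 + (1/9)*(-697) = -2/9 - 697/9 = -233/3 ≈ -77.667)
Z/U(V(-1), -o) = -233*(-34/(959*(24 - 1)))/3 = -233/(3*(23*(-959/34))) = -233/(3*(-22057/34)) = -233/3*(-34/22057) = 7922/66171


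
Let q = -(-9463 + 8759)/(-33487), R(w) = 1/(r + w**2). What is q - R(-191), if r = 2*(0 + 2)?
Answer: -25718927/1221773195 ≈ -0.021050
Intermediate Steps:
r = 4 (r = 2*2 = 4)
R(w) = 1/(4 + w**2)
q = -704/33487 (q = -1*(-704)*(-1/33487) = 704*(-1/33487) = -704/33487 ≈ -0.021023)
q - R(-191) = -704/33487 - 1/(4 + (-191)**2) = -704/33487 - 1/(4 + 36481) = -704/33487 - 1/36485 = -25718927/1221773195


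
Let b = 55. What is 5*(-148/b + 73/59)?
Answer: -4717/649 ≈ -7.2681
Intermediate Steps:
5*(-148/b + 73/59) = 5*(-148/55 + 73/59) = 5*(-4717/3245) = -4717/649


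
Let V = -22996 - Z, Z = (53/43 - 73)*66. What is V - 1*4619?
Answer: -983769/43 ≈ -22878.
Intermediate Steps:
Z = -203676/43 (Z = (53*(1/43) - 73)*66 = (53/43 - 73)*66 = -3086/43*66 = -203676/43 ≈ -4736.6)
V = -785152/43 (V = -22996 - 1*(-203676/43) = -22996 + 203676/43 = -785152/43 ≈ -18259.)
V - 1*4619 = -785152/43 - 1*4619 = -785152/43 - 4619 = -983769/43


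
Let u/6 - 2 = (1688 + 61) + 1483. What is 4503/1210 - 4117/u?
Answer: 3745211/1067220 ≈ 3.5093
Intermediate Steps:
u = 19404 (u = 12 + 6*((1688 + 61) + 1483) = 12 + 6*(1749 + 1483) = 12 + 6*3232 = 12 + 19392 = 19404)
4503/1210 - 4117/u = 4503/1210 - 4117/19404 = 3745211/1067220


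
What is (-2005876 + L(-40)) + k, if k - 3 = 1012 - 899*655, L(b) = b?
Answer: -2593746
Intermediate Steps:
k = -587830 (k = 3 + (1012 - 899*655) = 3 + (1012 - 588845) = 3 - 587833 = -587830)
(-2005876 + L(-40)) + k = (-2005876 - 40) - 587830 = -2005916 - 587830 = -2593746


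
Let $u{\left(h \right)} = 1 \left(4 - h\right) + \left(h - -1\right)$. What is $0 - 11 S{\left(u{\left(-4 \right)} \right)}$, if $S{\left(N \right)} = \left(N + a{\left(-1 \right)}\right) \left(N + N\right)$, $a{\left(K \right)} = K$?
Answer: $-440$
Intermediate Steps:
$u{\left(h \right)} = 5$ ($u{\left(h \right)} = \left(4 - h\right) + \left(h + 1\right) = \left(4 - h\right) + \left(1 + h\right) = 5$)
$S{\left(N \right)} = 2 N \left(-1 + N\right)$ ($S{\left(N \right)} = \left(N - 1\right) \left(N + N\right) = \left(-1 + N\right) 2 N = 2 N \left(-1 + N\right)$)
$0 - 11 S{\left(u{\left(-4 \right)} \right)} = 0 - 11 \cdot 2 \cdot 5 \left(-1 + 5\right) = 0 - 11 \cdot 2 \cdot 5 \cdot 4 = 0 - 440 = -440$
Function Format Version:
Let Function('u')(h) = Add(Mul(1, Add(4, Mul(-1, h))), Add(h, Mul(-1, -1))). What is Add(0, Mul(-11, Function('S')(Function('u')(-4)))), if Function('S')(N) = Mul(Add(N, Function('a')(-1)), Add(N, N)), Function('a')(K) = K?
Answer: -440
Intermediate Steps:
Function('u')(h) = 5 (Function('u')(h) = Add(Add(4, Mul(-1, h)), Add(h, 1)) = Add(Add(4, Mul(-1, h)), Add(1, h)) = 5)
Function('S')(N) = Mul(2, N, Add(-1, N)) (Function('S')(N) = Mul(Add(N, -1), Add(N, N)) = Mul(Add(-1, N), Mul(2, N)) = Mul(2, N, Add(-1, N)))
Add(0, Mul(-11, Function('S')(Function('u')(-4)))) = Add(0, Mul(-11, Mul(2, 5, Add(-1, 5)))) = Add(0, Mul(-11, Mul(2, 5, 4))) = Add(0, Mul(-11, 40)) = Add(0, -440) = -440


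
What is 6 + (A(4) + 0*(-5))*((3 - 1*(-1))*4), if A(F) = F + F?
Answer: 134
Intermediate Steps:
A(F) = 2*F
6 + (A(4) + 0*(-5))*((3 - 1*(-1))*4) = 6 + (2*4 + 0*(-5))*((3 - 1*(-1))*4) = 6 + (8 + 0)*((3 + 1)*4) = 6 + 8*(4*4) = 6 + 8*16 = 6 + 128 = 134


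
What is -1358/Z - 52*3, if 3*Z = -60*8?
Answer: -11801/80 ≈ -147.51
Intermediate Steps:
Z = -160 (Z = (-60*8)/3 = (1/3)*(-480) = -160)
-1358/Z - 52*3 = -1358/(-160) - 52*3 = -1358*(-1/160) - 156 = 679/80 - 156 = -11801/80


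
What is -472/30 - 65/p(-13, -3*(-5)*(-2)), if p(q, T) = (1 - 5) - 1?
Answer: -41/15 ≈ -2.7333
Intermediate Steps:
p(q, T) = -5 (p(q, T) = -4 - 1 = -5)
-472/30 - 65/p(-13, -3*(-5)*(-2)) = -472/30 - 65/(-5) = -472*1/30 - 65*(-1/5) = -236/15 + 13 = -41/15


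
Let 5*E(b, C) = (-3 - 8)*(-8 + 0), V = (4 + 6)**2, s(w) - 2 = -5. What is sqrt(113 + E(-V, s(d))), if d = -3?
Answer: sqrt(3265)/5 ≈ 11.428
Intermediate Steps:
s(w) = -3 (s(w) = 2 - 5 = -3)
V = 100 (V = 10**2 = 100)
E(b, C) = 88/5 (E(b, C) = ((-3 - 8)*(-8 + 0))/5 = (-11*(-8))/5 = (1/5)*88 = 88/5)
sqrt(113 + E(-V, s(d))) = sqrt(113 + 88/5) = sqrt(653/5) = sqrt(3265)/5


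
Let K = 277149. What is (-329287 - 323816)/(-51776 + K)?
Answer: -653103/225373 ≈ -2.8979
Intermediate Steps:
(-329287 - 323816)/(-51776 + K) = (-329287 - 323816)/(-51776 + 277149) = -653103/225373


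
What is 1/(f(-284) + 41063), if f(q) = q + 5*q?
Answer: 1/39359 ≈ 2.5407e-5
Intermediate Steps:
f(q) = 6*q
1/(f(-284) + 41063) = 1/(6*(-284) + 41063) = 1/(-1704 + 41063) = 1/39359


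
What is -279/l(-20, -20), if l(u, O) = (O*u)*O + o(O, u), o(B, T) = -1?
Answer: 31/889 ≈ 0.034871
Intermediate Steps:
l(u, O) = -1 + u*O² (l(u, O) = (O*u)*O - 1 = u*O² - 1 = -1 + u*O²)
-279/l(-20, -20) = -279/(-1 - 20*(-20)²) = -279/(-1 - 20*400) = -279/(-1 - 8000) = -279/(-8001) = -279*(-1/8001) = 31/889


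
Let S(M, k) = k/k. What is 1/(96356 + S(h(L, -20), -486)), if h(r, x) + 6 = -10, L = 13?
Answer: 1/96357 ≈ 1.0378e-5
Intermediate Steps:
h(r, x) = -16 (h(r, x) = -6 - 10 = -16)
S(M, k) = 1
1/(96356 + S(h(L, -20), -486)) = 1/(96356 + 1) = 1/96357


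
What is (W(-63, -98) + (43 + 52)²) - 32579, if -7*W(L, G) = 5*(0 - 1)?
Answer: -164873/7 ≈ -23553.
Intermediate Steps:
W(L, G) = 5/7 (W(L, G) = -5*(0 - 1)/7 = -5*(-1)/7 = -⅐*(-5) = 5/7)
(W(-63, -98) + (43 + 52)²) - 32579 = (5/7 + (43 + 52)²) - 32579 = (5/7 + 95²) - 32579 = (5/7 + 9025) - 32579 = 63180/7 - 32579 = -164873/7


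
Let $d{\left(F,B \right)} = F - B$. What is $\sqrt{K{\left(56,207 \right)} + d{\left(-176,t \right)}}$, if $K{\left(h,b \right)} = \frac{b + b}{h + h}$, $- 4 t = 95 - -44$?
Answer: $\frac{i \sqrt{107842}}{28} \approx 11.728 i$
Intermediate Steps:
$t = - \frac{139}{4}$ ($t = - \frac{95 - -44}{4} = - \frac{95 + 44}{4} = \left(- \frac{1}{4}\right) 139 = - \frac{139}{4} \approx -34.75$)
$K{\left(h,b \right)} = \frac{b}{h}$ ($K{\left(h,b \right)} = \frac{2 b}{2 h} = 2 b \frac{1}{2 h} = \frac{b}{h}$)
$\sqrt{K{\left(56,207 \right)} + d{\left(-176,t \right)}} = \sqrt{\frac{207}{56} - \frac{565}{4}} = \sqrt{- \frac{7703}{56}} = \frac{i \sqrt{107842}}{28}$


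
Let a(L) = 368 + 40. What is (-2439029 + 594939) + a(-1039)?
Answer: -1843682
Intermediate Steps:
a(L) = 408
(-2439029 + 594939) + a(-1039) = (-2439029 + 594939) + 408 = -1844090 + 408 = -1843682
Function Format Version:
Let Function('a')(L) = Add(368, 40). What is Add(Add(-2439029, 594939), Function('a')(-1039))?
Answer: -1843682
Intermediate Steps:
Function('a')(L) = 408
Add(Add(-2439029, 594939), Function('a')(-1039)) = Add(Add(-2439029, 594939), 408) = Add(-1844090, 408) = -1843682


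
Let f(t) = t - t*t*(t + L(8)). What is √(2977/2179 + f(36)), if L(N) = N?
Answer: 5*I*√10822994945/2179 ≈ 238.72*I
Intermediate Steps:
f(t) = t - t²*(8 + t) (f(t) = t - t*t*(t + 8) = t - t²*(8 + t))
√(2977/2179 + f(36)) = √(2977/2179 + 36*(1 - 1*36² - 8*36)) = √(2977*(1/2179) + 36*(1 - 1*1296 - 288)) = √(2977/2179 + 36*(1 - 1296 - 288)) = √(2977/2179 + 36*(-1583)) = √(2977/2179 - 56988) = √(-124173875/2179) = 5*I*√10822994945/2179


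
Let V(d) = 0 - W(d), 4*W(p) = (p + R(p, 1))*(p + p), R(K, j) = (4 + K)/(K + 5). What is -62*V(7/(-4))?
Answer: 11935/208 ≈ 57.380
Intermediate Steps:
R(K, j) = (4 + K)/(5 + K)
W(p) = p*(p + (4 + p)/(5 + p))/2 (W(p) = ((p + (4 + p)/(5 + p))*(p + p))/4 = ((p + (4 + p)/(5 + p))*(2*p))/4 = (2*p*(p + (4 + p)/(5 + p)))/4 = p*(p + (4 + p)/(5 + p))/2)
V(d) = -d*(4 + d + d*(5 + d))/(2*(5 + d)) (V(d) = 0 - d*(4 + d + d*(5 + d))/(2*(5 + d)) = -d*(4 + d + d*(5 + d))/(2*(5 + d)))
-62*V(7/(-4)) = -(-62)*7/(-4)*(4 + 7/(-4) + (7/(-4))*(5 + 7/(-4)))/(10 + 2*(7/(-4))) = -(-62)*7*(-¼)*(4 + 7*(-¼) + (7*(-¼))*(5 + 7*(-¼)))/(10 + 2*(7*(-¼))) = -(-62)*(-7)*(4 - 7/4 - 7*(5 - 7/4)/4)/(4*(10 + 2*(-7/4))) = -(-62)*(-7)*(4 - 7/4 - 7/4*13/4)/(4*(10 - 7/2)) = -(-62)*(-7)*(4 - 7/4 - 91/16)/(4*13/2) = -(-62)*(-7)*2*(-55)/(4*13*16) = -62*(-385/416) = 11935/208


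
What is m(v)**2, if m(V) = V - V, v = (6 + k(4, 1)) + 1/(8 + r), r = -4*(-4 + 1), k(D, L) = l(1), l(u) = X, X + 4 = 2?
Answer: 0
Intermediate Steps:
X = -2 (X = -4 + 2 = -2)
l(u) = -2
k(D, L) = -2
r = 12 (r = -4*(-3) = 12)
v = 81/20 (v = (6 - 2) + 1/(8 + 12) = 4 + 1/20 = 81/20 ≈ 4.0500)
m(V) = 0
m(v)**2 = 0**2 = 0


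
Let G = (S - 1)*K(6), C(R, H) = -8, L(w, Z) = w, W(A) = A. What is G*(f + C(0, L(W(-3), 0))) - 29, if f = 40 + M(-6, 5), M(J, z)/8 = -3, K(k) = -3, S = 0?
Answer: -5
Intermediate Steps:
M(J, z) = -24 (M(J, z) = 8*(-3) = -24)
f = 16 (f = 40 - 24 = 16)
G = 3 (G = (0 - 1)*(-3) = -1*(-3) = 3)
G*(f + C(0, L(W(-3), 0))) - 29 = 3*(16 - 8) - 29 = 3*8 - 29 = 24 - 29 = -5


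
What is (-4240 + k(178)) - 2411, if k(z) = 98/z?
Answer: -591890/89 ≈ -6650.5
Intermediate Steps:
(-4240 + k(178)) - 2411 = (-4240 + 98/178) - 2411 = (-4240 + 98*(1/178)) - 2411 = (-4240 + 49/89) - 2411 = -377311/89 - 2411 = -591890/89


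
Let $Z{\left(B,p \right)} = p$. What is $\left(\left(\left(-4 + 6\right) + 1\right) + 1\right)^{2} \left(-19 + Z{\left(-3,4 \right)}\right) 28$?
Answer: $-6720$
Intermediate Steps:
$\left(\left(\left(-4 + 6\right) + 1\right) + 1\right)^{2} \left(-19 + Z{\left(-3,4 \right)}\right) 28 = \left(\left(\left(-4 + 6\right) + 1\right) + 1\right)^{2} \left(-19 + 4\right) 28 = \left(\left(2 + 1\right) + 1\right)^{2} \left(\left(-15\right) 28\right) = \left(3 + 1\right)^{2} \left(-420\right) = 4^{2} \left(-420\right) = 16 \left(-420\right) = -6720$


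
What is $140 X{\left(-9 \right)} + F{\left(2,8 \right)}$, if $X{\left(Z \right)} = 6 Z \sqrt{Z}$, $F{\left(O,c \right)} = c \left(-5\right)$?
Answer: $-40 - 22680 i \approx -40.0 - 22680.0 i$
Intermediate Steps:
$F{\left(O,c \right)} = - 5 c$
$X{\left(Z \right)} = 6 Z^{\frac{3}{2}}$
$140 X{\left(-9 \right)} + F{\left(2,8 \right)} = 140 \cdot 6 \left(-9\right)^{\frac{3}{2}} - 40 = 140 \cdot 6 \left(- 27 i\right) - 40 = 140 \left(- 162 i\right) - 40 = - 22680 i - 40 = -40 - 22680 i$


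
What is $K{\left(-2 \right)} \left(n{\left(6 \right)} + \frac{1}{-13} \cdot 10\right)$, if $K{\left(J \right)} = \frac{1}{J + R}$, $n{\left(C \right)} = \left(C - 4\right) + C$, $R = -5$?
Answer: $- \frac{94}{91} \approx -1.033$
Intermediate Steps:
$n{\left(C \right)} = -4 + 2 C$ ($n{\left(C \right)} = \left(-4 + C\right) + C = -4 + 2 C$)
$K{\left(J \right)} = \frac{1}{-5 + J}$ ($K{\left(J \right)} = \frac{1}{J - 5} = \frac{1}{-5 + J}$)
$K{\left(-2 \right)} \left(n{\left(6 \right)} + \frac{1}{-13} \cdot 10\right) = \frac{\left(-4 + 2 \cdot 6\right) + \frac{1}{-13} \cdot 10}{-5 - 2} = \frac{\left(-4 + 12\right) - \frac{10}{13}}{-7} = - \frac{8 - \frac{10}{13}}{7} = \left(- \frac{1}{7}\right) \frac{94}{13} = - \frac{94}{91}$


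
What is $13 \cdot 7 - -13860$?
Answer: $13951$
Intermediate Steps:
$13 \cdot 7 - -13860 = 91 + 13860 = 13951$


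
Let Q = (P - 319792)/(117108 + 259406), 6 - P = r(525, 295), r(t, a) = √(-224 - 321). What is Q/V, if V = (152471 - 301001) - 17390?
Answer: 159893/31235601440 + I*√545/62471202880 ≈ 5.1189e-6 + 3.737e-10*I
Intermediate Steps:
r(t, a) = I*√545 (r(t, a) = √(-545) = I*√545)
P = 6 - I*√545 ≈ 6.0 - 23.345*I
V = -165920 (V = -148530 - 17390 = -165920)
Q = -159893/188257 - I*√545/376514 (Q = ((6 - I*√545) - 319792)/(117108 + 259406) = (-319786 - I*√545)/376514 = (-319786 - I*√545)*(1/376514) = -159893/188257 - I*√545/376514 ≈ -0.84933 - 6.2004e-5*I)
Q/V = (-159893/188257 - I*√545/376514)/(-165920) = (-159893/188257 - I*√545/376514)*(-1/165920) = 159893/31235601440 + I*√545/62471202880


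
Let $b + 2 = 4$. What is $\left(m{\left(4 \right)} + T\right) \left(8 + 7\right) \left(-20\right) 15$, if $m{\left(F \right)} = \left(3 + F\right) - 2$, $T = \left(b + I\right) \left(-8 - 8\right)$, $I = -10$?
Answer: $-598500$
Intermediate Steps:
$b = 2$ ($b = -2 + 4 = 2$)
$T = 128$ ($T = \left(2 - 10\right) \left(-8 - 8\right) = \left(-8\right) \left(-16\right) = 128$)
$m{\left(F \right)} = 1 + F$
$\left(m{\left(4 \right)} + T\right) \left(8 + 7\right) \left(-20\right) 15 = \left(\left(1 + 4\right) + 128\right) \left(8 + 7\right) \left(-20\right) 15 = \left(5 + 128\right) 15 \left(-20\right) 15 = 133 \cdot 15 \left(-20\right) 15 = 1995 \left(-20\right) 15 = \left(-39900\right) 15 = -598500$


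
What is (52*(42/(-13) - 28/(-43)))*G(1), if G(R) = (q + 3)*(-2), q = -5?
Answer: -23072/43 ≈ -536.56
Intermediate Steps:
G(R) = 4 (G(R) = (-5 + 3)*(-2) = -2*(-2) = 4)
(52*(42/(-13) - 28/(-43)))*G(1) = (52*(42/(-13) - 28/(-43)))*4 = (52*(42*(-1/13) - 28*(-1/43)))*4 = (52*(-42/13 + 28/43))*4 = (52*(-1442/559))*4 = -5768/43*4 = -23072/43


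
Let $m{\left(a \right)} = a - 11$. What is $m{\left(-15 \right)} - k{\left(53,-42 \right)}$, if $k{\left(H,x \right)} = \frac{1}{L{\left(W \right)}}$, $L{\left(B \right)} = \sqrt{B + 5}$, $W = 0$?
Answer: $-26 - \frac{\sqrt{5}}{5} \approx -26.447$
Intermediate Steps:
$m{\left(a \right)} = -11 + a$
$L{\left(B \right)} = \sqrt{5 + B}$
$k{\left(H,x \right)} = \frac{\sqrt{5}}{5}$ ($k{\left(H,x \right)} = \frac{1}{\sqrt{5 + 0}} = \frac{1}{\sqrt{5}} = \frac{\sqrt{5}}{5}$)
$m{\left(-15 \right)} - k{\left(53,-42 \right)} = \left(-11 - 15\right) - \frac{\sqrt{5}}{5} = -26 - \frac{\sqrt{5}}{5}$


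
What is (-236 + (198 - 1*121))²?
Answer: 25281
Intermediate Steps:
(-236 + (198 - 1*121))² = (-236 + (198 - 121))² = (-236 + 77)² = (-159)² = 25281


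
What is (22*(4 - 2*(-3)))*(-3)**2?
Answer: 1980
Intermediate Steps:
(22*(4 - 2*(-3)))*(-3)**2 = (22*(4 + 6))*9 = (22*10)*9 = 220*9 = 1980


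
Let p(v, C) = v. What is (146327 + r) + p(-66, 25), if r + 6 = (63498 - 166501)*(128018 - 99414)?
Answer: -2946151557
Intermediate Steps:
r = -2946297818 (r = -6 + (63498 - 166501)*(128018 - 99414) = -6 - 103003*28604 = -6 - 2946297812 = -2946297818)
(146327 + r) + p(-66, 25) = (146327 - 2946297818) - 66 = -2946151491 - 66 = -2946151557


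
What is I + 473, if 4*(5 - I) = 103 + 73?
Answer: 434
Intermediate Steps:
I = -39 (I = 5 - (103 + 73)/4 = 5 - ¼*176 = 5 - 44 = -39)
I + 473 = -39 + 473 = 434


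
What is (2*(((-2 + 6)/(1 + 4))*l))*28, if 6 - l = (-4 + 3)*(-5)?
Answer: 224/5 ≈ 44.800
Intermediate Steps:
l = 1 (l = 6 - (-4 + 3)*(-5) = 6 - (-1)*(-5) = 6 - 1*5 = 6 - 5 = 1)
(2*(((-2 + 6)/(1 + 4))*l))*28 = (2*(((-2 + 6)/(1 + 4))*1))*28 = (2*((4/5)*1))*28 = (2*(4/5))*28 = (8/5)*28 = 224/5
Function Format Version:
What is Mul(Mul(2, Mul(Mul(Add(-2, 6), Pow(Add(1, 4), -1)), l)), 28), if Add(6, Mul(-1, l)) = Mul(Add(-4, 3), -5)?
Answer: Rational(224, 5) ≈ 44.800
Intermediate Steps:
l = 1 (l = Add(6, Mul(-1, Mul(Add(-4, 3), -5))) = Add(6, Mul(-1, Mul(-1, -5))) = Add(6, Mul(-1, 5)) = Add(6, -5) = 1)
Mul(Mul(2, Mul(Mul(Add(-2, 6), Pow(Add(1, 4), -1)), l)), 28) = Mul(Mul(2, Mul(Mul(Add(-2, 6), Pow(Add(1, 4), -1)), 1)), 28) = Mul(Mul(2, Mul(Mul(4, Pow(5, -1)), 1)), 28) = Mul(Mul(2, Mul(Mul(4, Rational(1, 5)), 1)), 28) = Mul(Mul(2, Mul(Rational(4, 5), 1)), 28) = Mul(Mul(2, Rational(4, 5)), 28) = Mul(Rational(8, 5), 28) = Rational(224, 5)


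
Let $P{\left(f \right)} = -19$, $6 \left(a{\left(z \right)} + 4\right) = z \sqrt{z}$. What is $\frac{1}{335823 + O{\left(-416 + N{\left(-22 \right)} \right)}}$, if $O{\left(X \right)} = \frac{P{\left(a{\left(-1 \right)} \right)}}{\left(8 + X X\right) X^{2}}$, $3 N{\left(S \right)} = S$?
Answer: $\frac{2601562538800}{873664536467430861} \approx 2.9778 \cdot 10^{-6}$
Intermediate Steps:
$N{\left(S \right)} = \frac{S}{3}$
$a{\left(z \right)} = -4 + \frac{z^{\frac{3}{2}}}{6}$ ($a{\left(z \right)} = -4 + \frac{z \sqrt{z}}{6} = -4 + \frac{z^{\frac{3}{2}}}{6}$)
$O{\left(X \right)} = - \frac{19}{X^{2} \left(8 + X^{2}\right)}$ ($O{\left(X \right)} = - \frac{19}{\left(8 + X X\right) X^{2}} = - \frac{19}{\left(8 + X^{2}\right) X^{2}} = - \frac{19}{X^{2} \left(8 + X^{2}\right)}$)
$\frac{1}{335823 + O{\left(-416 + N{\left(-22 \right)} \right)}} = \frac{1}{335823 - \frac{19}{\left(-416 + \frac{1}{3} \left(-22\right)\right)^{2} \left(8 + \left(-416 + \frac{1}{3} \left(-22\right)\right)^{2}\right)}} = \frac{1}{335823 - \frac{19}{\left(-416 - \frac{22}{3}\right)^{2} \left(8 + \left(-416 - \frac{22}{3}\right)^{2}\right)}} = \frac{1}{335823 - \frac{19}{\frac{1612900}{9} \left(8 + \left(- \frac{1270}{3}\right)^{2}\right)}} = \frac{1}{335823 - \frac{171}{1612900 \left(8 + \frac{1612900}{9}\right)}} = \frac{1}{335823 - \frac{171}{1612900 \cdot \frac{1612972}{9}}} = \frac{1}{335823 - \frac{171}{1612900} \cdot \frac{9}{1612972}} = \frac{1}{335823 - \frac{1539}{2601562538800}} = \frac{1}{\frac{873664536467430861}{2601562538800}} = \frac{2601562538800}{873664536467430861}$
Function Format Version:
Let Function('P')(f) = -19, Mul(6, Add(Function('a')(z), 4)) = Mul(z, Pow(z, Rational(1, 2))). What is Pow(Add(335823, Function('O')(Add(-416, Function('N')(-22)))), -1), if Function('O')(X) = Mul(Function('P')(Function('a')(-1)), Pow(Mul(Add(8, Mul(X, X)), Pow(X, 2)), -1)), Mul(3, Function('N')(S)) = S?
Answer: Rational(2601562538800, 873664536467430861) ≈ 2.9778e-6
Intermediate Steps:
Function('N')(S) = Mul(Rational(1, 3), S)
Function('a')(z) = Add(-4, Mul(Rational(1, 6), Pow(z, Rational(3, 2)))) (Function('a')(z) = Add(-4, Mul(Rational(1, 6), Mul(z, Pow(z, Rational(1, 2))))) = Add(-4, Mul(Rational(1, 6), Pow(z, Rational(3, 2)))))
Function('O')(X) = Mul(-19, Pow(X, -2), Pow(Add(8, Pow(X, 2)), -1)) (Function('O')(X) = Mul(-19, Pow(Mul(Add(8, Mul(X, X)), Pow(X, 2)), -1)) = Mul(-19, Pow(Mul(Add(8, Pow(X, 2)), Pow(X, 2)), -1)) = Mul(-19, Pow(Mul(Pow(X, 2), Add(8, Pow(X, 2))), -1)) = Mul(-19, Mul(Pow(X, -2), Pow(Add(8, Pow(X, 2)), -1))) = Mul(-19, Pow(X, -2), Pow(Add(8, Pow(X, 2)), -1)))
Pow(Add(335823, Function('O')(Add(-416, Function('N')(-22)))), -1) = Pow(Add(335823, Mul(-19, Pow(Add(-416, Mul(Rational(1, 3), -22)), -2), Pow(Add(8, Pow(Add(-416, Mul(Rational(1, 3), -22)), 2)), -1))), -1) = Pow(Add(335823, Mul(-19, Pow(Add(-416, Rational(-22, 3)), -2), Pow(Add(8, Pow(Add(-416, Rational(-22, 3)), 2)), -1))), -1) = Pow(Add(335823, Mul(-19, Pow(Rational(-1270, 3), -2), Pow(Add(8, Pow(Rational(-1270, 3), 2)), -1))), -1) = Pow(Add(335823, Mul(-19, Rational(9, 1612900), Pow(Add(8, Rational(1612900, 9)), -1))), -1) = Pow(Add(335823, Mul(-19, Rational(9, 1612900), Pow(Rational(1612972, 9), -1))), -1) = Pow(Add(335823, Mul(-19, Rational(9, 1612900), Rational(9, 1612972))), -1) = Pow(Add(335823, Rational(-1539, 2601562538800)), -1) = Pow(Rational(873664536467430861, 2601562538800), -1) = Rational(2601562538800, 873664536467430861)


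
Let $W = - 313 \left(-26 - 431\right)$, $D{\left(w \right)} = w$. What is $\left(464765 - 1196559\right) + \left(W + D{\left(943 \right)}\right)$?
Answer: $-587810$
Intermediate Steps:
$W = 143041$ ($W = \left(-313\right) \left(-457\right) = 143041$)
$\left(464765 - 1196559\right) + \left(W + D{\left(943 \right)}\right) = \left(464765 - 1196559\right) + \left(143041 + 943\right) = -731794 + 143984 = -587810$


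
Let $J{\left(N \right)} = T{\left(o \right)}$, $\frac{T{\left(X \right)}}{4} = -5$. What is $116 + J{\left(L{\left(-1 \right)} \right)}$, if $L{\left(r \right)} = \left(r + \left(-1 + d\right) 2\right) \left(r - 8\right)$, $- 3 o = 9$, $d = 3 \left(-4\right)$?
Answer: $96$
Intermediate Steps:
$d = -12$
$o = -3$ ($o = \left(- \frac{1}{3}\right) 9 = -3$)
$T{\left(X \right)} = -20$ ($T{\left(X \right)} = 4 \left(-5\right) = -20$)
$L{\left(r \right)} = \left(-26 + r\right) \left(-8 + r\right)$ ($L{\left(r \right)} = \left(r + \left(-1 - 12\right) 2\right) \left(r - 8\right) = \left(r - 26\right) \left(-8 + r\right) = \left(-26 + r\right) \left(-8 + r\right)$)
$J{\left(N \right)} = -20$
$116 + J{\left(L{\left(-1 \right)} \right)} = 116 - 20 = 96$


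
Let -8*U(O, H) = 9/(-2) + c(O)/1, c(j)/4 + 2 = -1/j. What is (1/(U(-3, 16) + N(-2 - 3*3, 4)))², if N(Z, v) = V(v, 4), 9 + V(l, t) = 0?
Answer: 2304/133225 ≈ 0.017294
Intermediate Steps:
V(l, t) = -9 (V(l, t) = -9 + 0 = -9)
c(j) = -8 - 4/j (c(j) = -8 + 4*(-1/j) = -8 - 4/j)
N(Z, v) = -9
U(O, H) = 25/16 + 1/(2*O) (U(O, H) = -(9/(-2) + (-8 - 4/O)/1)/8 = -(9*(-½) + (-8 - 4/O)*1)/8 = -(-9/2 + (-8 - 4/O))/8 = -(-25/2 - 4/O)/8 = 25/16 + 1/(2*O))
(1/(U(-3, 16) + N(-2 - 3*3, 4)))² = (1/((1/16)*(8 + 25*(-3))/(-3) - 9))² = (1/((1/16)*(-⅓)*(8 - 75) - 9))² = (1/((1/16)*(-⅓)*(-67) - 9))² = (1/(67/48 - 9))² = (1/(-365/48))² = (-48/365)² = 2304/133225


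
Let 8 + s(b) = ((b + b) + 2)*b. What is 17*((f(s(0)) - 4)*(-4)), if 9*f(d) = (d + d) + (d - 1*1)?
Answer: 4148/9 ≈ 460.89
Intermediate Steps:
s(b) = -8 + b*(2 + 2*b) (s(b) = -8 + ((b + b) + 2)*b = -8 + (2*b + 2)*b = -8 + (2 + 2*b)*b = -8 + b*(2 + 2*b))
f(d) = -⅑ + d/3 (f(d) = ((d + d) + (d - 1*1))/9 = (2*d + (d - 1))/9 = (2*d + (-1 + d))/9 = (-1 + 3*d)/9 = -⅑ + d/3)
17*((f(s(0)) - 4)*(-4)) = 17*(((-⅑ + (-8 + 2*0 + 2*0²)/3) - 4)*(-4)) = 17*(((-⅑ + (-8 + 0 + 2*0)/3) - 4)*(-4)) = 17*(((-⅑ + (-8 + 0 + 0)/3) - 4)*(-4)) = 17*(((-⅑ + (⅓)*(-8)) - 4)*(-4)) = 17*(((-⅑ - 8/3) - 4)*(-4)) = 17*((-25/9 - 4)*(-4)) = 17*(-61/9*(-4)) = 17*(244/9) = 4148/9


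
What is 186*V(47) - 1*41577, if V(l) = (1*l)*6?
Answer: 10875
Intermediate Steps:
V(l) = 6*l (V(l) = l*6 = 6*l)
186*V(47) - 1*41577 = 186*(6*47) - 1*41577 = 186*282 - 41577 = 52452 - 41577 = 10875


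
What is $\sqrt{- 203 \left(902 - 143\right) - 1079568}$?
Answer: $i \sqrt{1233645} \approx 1110.7 i$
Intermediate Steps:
$\sqrt{- 203 \left(902 - 143\right) - 1079568} = \sqrt{\left(-203\right) 759 - 1079568} = \sqrt{-154077 - 1079568} = \sqrt{-1233645} = i \sqrt{1233645}$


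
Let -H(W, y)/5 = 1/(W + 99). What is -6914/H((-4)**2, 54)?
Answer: 159022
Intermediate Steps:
H(W, y) = -5/(99 + W) (H(W, y) = -5/(W + 99) = -5/(99 + W))
-6914/H((-4)**2, 54) = -6914/((-5/(99 + (-4)**2))) = -6914/((-5/(99 + 16))) = -6914/((-5/115)) = -6914/((-5*1/115)) = -6914/(-1/23) = -6914*(-23) = 159022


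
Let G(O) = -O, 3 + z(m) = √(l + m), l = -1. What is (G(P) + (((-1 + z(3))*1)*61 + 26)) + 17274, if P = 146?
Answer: 16910 + 61*√2 ≈ 16996.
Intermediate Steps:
z(m) = -3 + √(-1 + m)
(G(P) + (((-1 + z(3))*1)*61 + 26)) + 17274 = (-1*146 + (((-1 + (-3 + √(-1 + 3)))*1)*61 + 26)) + 17274 = (-146 + (((-1 + (-3 + √2))*1)*61 + 26)) + 17274 = (-146 + (((-4 + √2)*1)*61 + 26)) + 17274 = (-146 + ((-4 + √2)*61 + 26)) + 17274 = (-146 + ((-244 + 61*√2) + 26)) + 17274 = (-146 + (-218 + 61*√2)) + 17274 = (-364 + 61*√2) + 17274 = 16910 + 61*√2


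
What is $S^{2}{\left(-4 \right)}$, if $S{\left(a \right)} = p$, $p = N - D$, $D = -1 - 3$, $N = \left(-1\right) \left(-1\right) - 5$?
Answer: $0$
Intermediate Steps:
$N = -4$ ($N = 1 - 5 = -4$)
$D = -4$ ($D = -1 - 3 = -4$)
$p = 0$ ($p = -4 - -4 = -4 + 4 = 0$)
$S{\left(a \right)} = 0$
$S^{2}{\left(-4 \right)} = 0^{2} = 0$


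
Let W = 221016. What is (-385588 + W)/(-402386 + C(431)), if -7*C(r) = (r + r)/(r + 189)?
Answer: 357121240/873178051 ≈ 0.40899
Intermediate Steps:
C(r) = -2*r/(7*(189 + r)) (C(r) = -(r + r)/(7*(r + 189)) = -2*r/(7*(189 + r)))
(-385588 + W)/(-402386 + C(431)) = (-385588 + 221016)/(-402386 - 2*431/(1323 + 7*431)) = -164572/(-402386 - 2*431/(1323 + 3017)) = -164572/(-402386 - 2*431/4340) = -164572/(-402386 - 2*431*1/4340) = -164572/(-402386 - 431/2170) = -164572/(-873178051/2170) = -164572*(-2170/873178051) = 357121240/873178051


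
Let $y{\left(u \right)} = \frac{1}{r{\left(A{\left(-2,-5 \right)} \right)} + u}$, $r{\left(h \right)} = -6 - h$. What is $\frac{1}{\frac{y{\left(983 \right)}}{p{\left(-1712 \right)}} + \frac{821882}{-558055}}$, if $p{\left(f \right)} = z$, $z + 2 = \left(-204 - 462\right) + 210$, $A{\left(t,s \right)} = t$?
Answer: $- \frac{250221817010}{368517652979} \approx -0.679$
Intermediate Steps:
$z = -458$ ($z = -2 + \left(\left(-204 - 462\right) + 210\right) = -2 + \left(-666 + 210\right) = -2 - 456 = -458$)
$p{\left(f \right)} = -458$
$y{\left(u \right)} = \frac{1}{-4 + u}$ ($y{\left(u \right)} = \frac{1}{\left(-6 - -2\right) + u} = \frac{1}{\left(-6 + 2\right) + u} = \frac{1}{-4 + u}$)
$\frac{1}{\frac{y{\left(983 \right)}}{p{\left(-1712 \right)}} + \frac{821882}{-558055}} = \frac{1}{\frac{1}{\left(-4 + 983\right) \left(-458\right)} + \frac{821882}{-558055}} = \frac{1}{\frac{1}{979} \left(- \frac{1}{458}\right) + 821882 \left(- \frac{1}{558055}\right)} = \frac{1}{\frac{1}{979} \left(- \frac{1}{458}\right) - \frac{821882}{558055}} = \frac{1}{- \frac{1}{448382} - \frac{821882}{558055}} = \frac{1}{- \frac{368517652979}{250221817010}} = - \frac{250221817010}{368517652979}$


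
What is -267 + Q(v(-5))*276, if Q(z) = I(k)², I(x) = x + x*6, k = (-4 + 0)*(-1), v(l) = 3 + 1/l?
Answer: 216117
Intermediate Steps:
k = 4 (k = -4*(-1) = 4)
I(x) = 7*x (I(x) = x + 6*x = 7*x)
Q(z) = 784 (Q(z) = (7*4)² = 28² = 784)
-267 + Q(v(-5))*276 = -267 + 784*276 = -267 + 216384 = 216117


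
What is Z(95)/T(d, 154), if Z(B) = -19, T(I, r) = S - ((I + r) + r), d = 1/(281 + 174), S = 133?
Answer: 8645/79626 ≈ 0.10857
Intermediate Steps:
d = 1/455 ≈ 0.0021978
T(I, r) = 133 - I - 2*r (T(I, r) = 133 - ((I + r) + r) = 133 - (I + 2*r) = 133 + (-I - 2*r) = 133 - I - 2*r)
Z(95)/T(d, 154) = -19/(133 - 1*1/455 - 2*154) = -19/(133 - 1/455 - 308) = -19/(-79626/455) = -19*(-455/79626) = 8645/79626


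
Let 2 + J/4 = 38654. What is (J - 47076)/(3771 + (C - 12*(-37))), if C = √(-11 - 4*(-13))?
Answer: 113311845/4441546 - 26883*√41/4441546 ≈ 25.473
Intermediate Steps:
J = 154608 (J = -8 + 4*38654 = -8 + 154616 = 154608)
C = √41 (C = √(-11 + 52) = √41 ≈ 6.4031)
(J - 47076)/(3771 + (C - 12*(-37))) = (154608 - 47076)/(3771 + (√41 - 12*(-37))) = 107532/(3771 + (√41 + 444)) = 107532/(3771 + (444 + √41)) = 107532/(4215 + √41)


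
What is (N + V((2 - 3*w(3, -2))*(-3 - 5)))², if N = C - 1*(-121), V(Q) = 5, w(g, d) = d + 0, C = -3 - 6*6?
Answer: 7569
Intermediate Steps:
C = -39 (C = -3 - 36 = -39)
w(g, d) = d
N = 82 (N = -39 - 1*(-121) = -39 + 121 = 82)
(N + V((2 - 3*w(3, -2))*(-3 - 5)))² = (82 + 5)² = 87² = 7569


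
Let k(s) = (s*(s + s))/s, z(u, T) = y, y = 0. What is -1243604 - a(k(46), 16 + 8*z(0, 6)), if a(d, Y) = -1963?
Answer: -1241641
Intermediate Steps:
z(u, T) = 0
k(s) = 2*s (k(s) = (s*(2*s))/s = (2*s²)/s = 2*s)
-1243604 - a(k(46), 16 + 8*z(0, 6)) = -1243604 - 1*(-1963) = -1243604 + 1963 = -1241641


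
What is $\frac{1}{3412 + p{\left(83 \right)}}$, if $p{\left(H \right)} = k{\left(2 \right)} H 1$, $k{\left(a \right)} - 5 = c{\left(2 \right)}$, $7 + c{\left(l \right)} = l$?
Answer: $\frac{1}{3412} \approx 0.00029308$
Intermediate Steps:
$c{\left(l \right)} = -7 + l$
$k{\left(a \right)} = 0$ ($k{\left(a \right)} = 5 + \left(-7 + 2\right) = 5 - 5 = 0$)
$p{\left(H \right)} = 0$ ($p{\left(H \right)} = 0 H 1 = 0 \cdot 1 = 0$)
$\frac{1}{3412 + p{\left(83 \right)}} = \frac{1}{3412 + 0} = \frac{1}{3412}$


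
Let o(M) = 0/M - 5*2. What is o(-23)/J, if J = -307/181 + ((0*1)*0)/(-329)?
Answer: 1810/307 ≈ 5.8958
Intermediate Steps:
J = -307/181 (J = -307*1/181 + (0*0)*(-1/329) = -307/181 + 0*(-1/329) = -307/181 + 0 = -307/181 ≈ -1.6961)
o(M) = -10 (o(M) = 0 - 10 = -10)
o(-23)/J = -10/(-307/181) = -10*(-181/307) = 1810/307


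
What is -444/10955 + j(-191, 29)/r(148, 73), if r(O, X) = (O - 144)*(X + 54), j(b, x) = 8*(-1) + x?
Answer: 4503/5565140 ≈ 0.00080914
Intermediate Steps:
j(b, x) = -8 + x
r(O, X) = (-144 + O)*(54 + X)
-444/10955 + j(-191, 29)/r(148, 73) = -444/10955 + (-8 + 29)/(-7776 - 144*73 + 54*148 + 148*73) = -444*1/10955 + 21/(-7776 - 10512 + 7992 + 10804) = -444/10955 + 21/508 = 4503/5565140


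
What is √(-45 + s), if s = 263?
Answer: √218 ≈ 14.765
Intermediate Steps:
√(-45 + s) = √(-45 + 263) = √218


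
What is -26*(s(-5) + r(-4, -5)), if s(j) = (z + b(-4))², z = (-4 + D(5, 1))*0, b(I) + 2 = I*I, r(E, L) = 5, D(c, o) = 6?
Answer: -5226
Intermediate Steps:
b(I) = -2 + I² (b(I) = -2 + I*I = -2 + I²)
z = 0 (z = (-4 + 6)*0 = 2*0 = 0)
s(j) = 196 (s(j) = (0 + (-2 + (-4)²))² = (0 + (-2 + 16))² = (0 + 14)² = 14² = 196)
-26*(s(-5) + r(-4, -5)) = -26*(196 + 5) = -26*201 = -5226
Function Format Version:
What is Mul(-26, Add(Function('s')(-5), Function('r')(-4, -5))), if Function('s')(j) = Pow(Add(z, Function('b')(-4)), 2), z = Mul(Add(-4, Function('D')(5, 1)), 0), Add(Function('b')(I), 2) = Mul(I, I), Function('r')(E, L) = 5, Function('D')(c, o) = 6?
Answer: -5226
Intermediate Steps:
Function('b')(I) = Add(-2, Pow(I, 2)) (Function('b')(I) = Add(-2, Mul(I, I)) = Add(-2, Pow(I, 2)))
z = 0 (z = Mul(Add(-4, 6), 0) = Mul(2, 0) = 0)
Function('s')(j) = 196 (Function('s')(j) = Pow(Add(0, Add(-2, Pow(-4, 2))), 2) = Pow(Add(0, Add(-2, 16)), 2) = Pow(Add(0, 14), 2) = Pow(14, 2) = 196)
Mul(-26, Add(Function('s')(-5), Function('r')(-4, -5))) = Mul(-26, Add(196, 5)) = Mul(-26, 201) = -5226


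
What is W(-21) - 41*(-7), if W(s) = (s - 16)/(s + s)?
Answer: 12091/42 ≈ 287.88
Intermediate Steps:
W(s) = (-16 + s)/(2*s) (W(s) = (-16 + s)/((2*s)) = (-16 + s)*(1/(2*s)) = (-16 + s)/(2*s))
W(-21) - 41*(-7) = (½)*(-16 - 21)/(-21) - 41*(-7) = (½)*(-1/21)*(-37) + 287 = 37/42 + 287 = 12091/42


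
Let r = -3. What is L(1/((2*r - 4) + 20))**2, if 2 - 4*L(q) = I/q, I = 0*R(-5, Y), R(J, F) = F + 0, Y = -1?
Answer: 1/4 ≈ 0.25000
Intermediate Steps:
R(J, F) = F
I = 0 (I = 0*(-1) = 0)
L(q) = 1/2 (L(q) = 1/2 - 0/q = 1/2 - 1/4*0 = 1/2 + 0 = 1/2)
L(1/((2*r - 4) + 20))**2 = (1/2)**2 = 1/4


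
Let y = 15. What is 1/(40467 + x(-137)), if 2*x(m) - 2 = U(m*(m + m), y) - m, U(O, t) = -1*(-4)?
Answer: 2/81077 ≈ 2.4668e-5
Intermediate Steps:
U(O, t) = 4
x(m) = 3 - m/2 (x(m) = 1 + (4 - m)/2 = 1 + (2 - m/2) = 3 - m/2)
1/(40467 + x(-137)) = 1/(40467 + (3 - 1/2*(-137))) = 1/(40467 + (3 + 137/2)) = 1/(40467 + 143/2) = 1/(81077/2) = 2/81077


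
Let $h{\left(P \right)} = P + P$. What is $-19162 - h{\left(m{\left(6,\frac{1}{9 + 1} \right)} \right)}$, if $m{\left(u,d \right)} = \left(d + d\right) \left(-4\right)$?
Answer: $- \frac{95802}{5} \approx -19160.0$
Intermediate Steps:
$m{\left(u,d \right)} = - 8 d$ ($m{\left(u,d \right)} = 2 d \left(-4\right) = - 8 d$)
$h{\left(P \right)} = 2 P$
$-19162 - h{\left(m{\left(6,\frac{1}{9 + 1} \right)} \right)} = -19162 - 2 \left(- \frac{8}{9 + 1}\right) = -19162 - 2 \left(- \frac{8}{10}\right) = -19162 - 2 \left(\left(-8\right) \frac{1}{10}\right) = -19162 - 2 \left(- \frac{4}{5}\right) = -19162 - - \frac{8}{5} = -19162 + \frac{8}{5} = - \frac{95802}{5}$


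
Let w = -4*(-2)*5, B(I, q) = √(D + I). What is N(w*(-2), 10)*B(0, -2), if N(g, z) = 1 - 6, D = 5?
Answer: -5*√5 ≈ -11.180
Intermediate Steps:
B(I, q) = √(5 + I)
w = 40 (w = 8*5 = 40)
N(g, z) = -5 (N(g, z) = 1 - 3*2 = 1 - 6 = -5)
N(w*(-2), 10)*B(0, -2) = -5*√(5 + 0) = -5*√5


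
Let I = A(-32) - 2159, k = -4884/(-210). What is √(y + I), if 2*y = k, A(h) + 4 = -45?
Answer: I*√2690555/35 ≈ 46.865*I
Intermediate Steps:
A(h) = -49 (A(h) = -4 - 45 = -49)
k = 814/35 (k = -4884*(-1/210) = 814/35 ≈ 23.257)
I = -2208 (I = -49 - 2159 = -2208)
y = 407/35 (y = (½)*(814/35) = 407/35 ≈ 11.629)
√(y + I) = √(407/35 - 2208) = √(-76873/35) = I*√2690555/35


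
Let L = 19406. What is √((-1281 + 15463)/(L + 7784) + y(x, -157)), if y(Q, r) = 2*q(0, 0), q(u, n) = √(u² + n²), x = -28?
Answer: √96402145/13595 ≈ 0.72221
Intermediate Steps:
q(u, n) = √(n² + u²)
y(Q, r) = 0 (y(Q, r) = 2*√(0² + 0²) = 2*√(0 + 0) = 2*√0 = 2*0 = 0)
√((-1281 + 15463)/(L + 7784) + y(x, -157)) = √((-1281 + 15463)/(19406 + 7784) + 0) = √(14182/27190 + 0) = √(14182*(1/27190) + 0) = √(7091/13595 + 0) = √(7091/13595) = √96402145/13595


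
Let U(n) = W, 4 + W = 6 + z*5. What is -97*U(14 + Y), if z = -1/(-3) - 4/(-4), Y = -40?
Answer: -2522/3 ≈ -840.67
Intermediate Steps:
z = 4/3 (z = -1*(-1/3) - 4*(-1/4) = 1/3 + 1 = 4/3 ≈ 1.3333)
W = 26/3 (W = -4 + (6 + (4/3)*5) = -4 + (6 + 20/3) = -4 + 38/3 = 26/3 ≈ 8.6667)
U(n) = 26/3
-97*U(14 + Y) = -97*26/3 = -2522/3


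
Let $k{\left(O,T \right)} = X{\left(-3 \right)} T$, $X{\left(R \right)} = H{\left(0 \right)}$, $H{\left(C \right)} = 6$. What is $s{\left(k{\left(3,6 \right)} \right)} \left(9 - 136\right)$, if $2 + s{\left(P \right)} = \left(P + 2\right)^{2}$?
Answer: $-183134$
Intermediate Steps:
$X{\left(R \right)} = 6$
$k{\left(O,T \right)} = 6 T$
$s{\left(P \right)} = -2 + \left(2 + P\right)^{2}$ ($s{\left(P \right)} = -2 + \left(P + 2\right)^{2} = -2 + \left(2 + P\right)^{2}$)
$s{\left(k{\left(3,6 \right)} \right)} \left(9 - 136\right) = \left(-2 + \left(2 + 6 \cdot 6\right)^{2}\right) \left(9 - 136\right) = \left(-2 + \left(2 + 36\right)^{2}\right) \left(-127\right) = \left(-2 + 38^{2}\right) \left(-127\right) = \left(-2 + 1444\right) \left(-127\right) = 1442 \left(-127\right) = -183134$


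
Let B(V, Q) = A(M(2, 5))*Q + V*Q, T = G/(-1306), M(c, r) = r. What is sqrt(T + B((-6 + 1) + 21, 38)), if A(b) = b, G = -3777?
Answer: sqrt(1366030290)/1306 ≈ 28.300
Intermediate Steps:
T = 3777/1306 (T = -3777/(-1306) = -3777*(-1/1306) = 3777/1306 ≈ 2.8920)
B(V, Q) = 5*Q + Q*V (B(V, Q) = 5*Q + V*Q = 5*Q + Q*V)
sqrt(T + B((-6 + 1) + 21, 38)) = sqrt(3777/1306 + 38*(5 + ((-6 + 1) + 21))) = sqrt(3777/1306 + 38*(5 + (-5 + 21))) = sqrt(3777/1306 + 38*(5 + 16)) = sqrt(3777/1306 + 38*21) = sqrt(3777/1306 + 798) = sqrt(1045965/1306) = sqrt(1366030290)/1306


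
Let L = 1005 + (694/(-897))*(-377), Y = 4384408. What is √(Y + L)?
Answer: √20880339987/69 ≈ 2094.2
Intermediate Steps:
L = 89471/69 (L = 1005 + (694*(-1/897))*(-377) = 1005 - 694/897*(-377) = 1005 + 20126/69 = 89471/69 ≈ 1296.7)
√(Y + L) = √(4384408 + 89471/69) = √(302613623/69) = √20880339987/69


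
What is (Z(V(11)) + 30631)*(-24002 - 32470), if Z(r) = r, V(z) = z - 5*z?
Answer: -1727309064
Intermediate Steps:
V(z) = -4*z
(Z(V(11)) + 30631)*(-24002 - 32470) = (-4*11 + 30631)*(-24002 - 32470) = (-44 + 30631)*(-56472) = 30587*(-56472) = -1727309064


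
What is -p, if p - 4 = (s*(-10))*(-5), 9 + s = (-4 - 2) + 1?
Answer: 696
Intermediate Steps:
s = -14 (s = -9 + ((-4 - 2) + 1) = -9 + (-6 + 1) = -9 - 5 = -14)
p = -696 (p = 4 - 14*(-10)*(-5) = 4 + 140*(-5) = 4 - 700 = -696)
-p = -1*(-696) = 696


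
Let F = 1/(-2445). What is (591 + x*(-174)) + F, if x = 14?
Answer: -4511026/2445 ≈ -1845.0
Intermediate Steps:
F = -1/2445 ≈ -0.00040900
(591 + x*(-174)) + F = (591 + 14*(-174)) - 1/2445 = (591 - 2436) - 1/2445 = -1845 - 1/2445 = -4511026/2445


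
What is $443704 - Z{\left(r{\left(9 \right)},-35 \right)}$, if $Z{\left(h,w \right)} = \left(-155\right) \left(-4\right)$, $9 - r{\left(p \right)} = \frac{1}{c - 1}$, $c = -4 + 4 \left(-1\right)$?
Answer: $443084$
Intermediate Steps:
$c = -8$ ($c = -4 - 4 = -8$)
$r{\left(p \right)} = \frac{82}{9}$ ($r{\left(p \right)} = 9 - \frac{1}{-8 - 1} = 9 - \frac{1}{-9} = 9 - - \frac{1}{9} = 9 + \frac{1}{9} = \frac{82}{9}$)
$Z{\left(h,w \right)} = 620$
$443704 - Z{\left(r{\left(9 \right)},-35 \right)} = 443704 - 620 = 443084$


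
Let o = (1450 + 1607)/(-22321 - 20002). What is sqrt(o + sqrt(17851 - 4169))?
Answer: sqrt(-129381411 + 1791236329*sqrt(13682))/42323 ≈ 10.812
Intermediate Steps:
o = -3057/42323 (o = 3057/(-42323) = 3057*(-1/42323) = -3057/42323 ≈ -0.072230)
sqrt(o + sqrt(17851 - 4169)) = sqrt(-3057/42323 + sqrt(17851 - 4169)) = sqrt(-3057/42323 + sqrt(13682))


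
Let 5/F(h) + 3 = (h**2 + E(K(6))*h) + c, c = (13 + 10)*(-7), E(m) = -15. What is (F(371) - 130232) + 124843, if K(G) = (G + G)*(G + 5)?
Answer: -710873763/131912 ≈ -5389.0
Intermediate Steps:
K(G) = 2*G*(5 + G) (K(G) = (2*G)*(5 + G) = 2*G*(5 + G))
c = -161 (c = 23*(-7) = -161)
F(h) = 5/(-164 + h**2 - 15*h) (F(h) = 5/(-3 + ((h**2 - 15*h) - 161)) = 5/(-3 + (-161 + h**2 - 15*h)) = 5/(-164 + h**2 - 15*h))
(F(371) - 130232) + 124843 = (5/(-164 + 371**2 - 15*371) - 130232) + 124843 = (5/(-164 + 137641 - 5565) - 130232) + 124843 = (5/131912 - 130232) + 124843 = -17179163579/131912 + 124843 = -710873763/131912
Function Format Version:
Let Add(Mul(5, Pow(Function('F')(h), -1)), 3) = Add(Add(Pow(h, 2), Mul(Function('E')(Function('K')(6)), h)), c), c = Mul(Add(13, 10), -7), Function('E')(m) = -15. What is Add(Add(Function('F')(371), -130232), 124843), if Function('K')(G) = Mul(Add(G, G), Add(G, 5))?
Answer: Rational(-710873763, 131912) ≈ -5389.0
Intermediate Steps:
Function('K')(G) = Mul(2, G, Add(5, G)) (Function('K')(G) = Mul(Mul(2, G), Add(5, G)) = Mul(2, G, Add(5, G)))
c = -161 (c = Mul(23, -7) = -161)
Function('F')(h) = Mul(5, Pow(Add(-164, Pow(h, 2), Mul(-15, h)), -1)) (Function('F')(h) = Mul(5, Pow(Add(-3, Add(Add(Pow(h, 2), Mul(-15, h)), -161)), -1)) = Mul(5, Pow(Add(-3, Add(-161, Pow(h, 2), Mul(-15, h))), -1)) = Mul(5, Pow(Add(-164, Pow(h, 2), Mul(-15, h)), -1)))
Add(Add(Function('F')(371), -130232), 124843) = Add(Add(Mul(5, Pow(Add(-164, Pow(371, 2), Mul(-15, 371)), -1)), -130232), 124843) = Add(Add(Mul(5, Pow(Add(-164, 137641, -5565), -1)), -130232), 124843) = Add(Add(Mul(5, Pow(131912, -1)), -130232), 124843) = Add(Add(Mul(5, Rational(1, 131912)), -130232), 124843) = Add(Add(Rational(5, 131912), -130232), 124843) = Add(Rational(-17179163579, 131912), 124843) = Rational(-710873763, 131912)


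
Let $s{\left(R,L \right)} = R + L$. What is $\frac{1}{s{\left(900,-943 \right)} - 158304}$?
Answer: $- \frac{1}{158347} \approx -6.3152 \cdot 10^{-6}$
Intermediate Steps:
$s{\left(R,L \right)} = L + R$
$\frac{1}{s{\left(900,-943 \right)} - 158304} = \frac{1}{\left(-943 + 900\right) - 158304} = \frac{1}{-43 - 158304} = \frac{1}{-158347} = - \frac{1}{158347}$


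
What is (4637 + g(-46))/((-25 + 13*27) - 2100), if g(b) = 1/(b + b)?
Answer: -426603/163208 ≈ -2.6139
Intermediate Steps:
g(b) = 1/(2*b)
(4637 + g(-46))/((-25 + 13*27) - 2100) = (4637 + (1/2)/(-46))/((-25 + 13*27) - 2100) = (4637 + (1/2)*(-1/46))/((-25 + 351) - 2100) = (4637 - 1/92)/(326 - 2100) = (426603/92)/(-1774) = (426603/92)*(-1/1774) = -426603/163208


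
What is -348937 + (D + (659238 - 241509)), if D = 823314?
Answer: 892106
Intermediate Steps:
-348937 + (D + (659238 - 241509)) = -348937 + (823314 + (659238 - 241509)) = -348937 + (823314 + 417729) = -348937 + 1241043 = 892106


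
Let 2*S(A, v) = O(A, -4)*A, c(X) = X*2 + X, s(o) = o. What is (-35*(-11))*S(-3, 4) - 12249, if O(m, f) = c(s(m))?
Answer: -14103/2 ≈ -7051.5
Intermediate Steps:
c(X) = 3*X (c(X) = 2*X + X = 3*X)
O(m, f) = 3*m
S(A, v) = 3*A²/2 (S(A, v) = ((3*A)*A)/2 = (3*A²)/2 = 3*A²/2)
(-35*(-11))*S(-3, 4) - 12249 = (-35*(-11))*((3/2)*(-3)²) - 12249 = 385*((3/2)*9) - 12249 = 385*(27/2) - 12249 = 10395/2 - 12249 = -14103/2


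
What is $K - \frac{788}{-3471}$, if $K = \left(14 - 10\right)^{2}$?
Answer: $\frac{56324}{3471} \approx 16.227$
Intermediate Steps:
$K = 16$ ($K = 4^{2} = 16$)
$K - \frac{788}{-3471} = 16 - \frac{788}{-3471} = 16 - 788 \left(- \frac{1}{3471}\right) = 16 - - \frac{788}{3471} = 16 + \frac{788}{3471} = \frac{56324}{3471}$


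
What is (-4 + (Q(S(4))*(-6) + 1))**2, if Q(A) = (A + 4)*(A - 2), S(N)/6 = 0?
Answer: 2025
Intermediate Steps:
S(N) = 0 (S(N) = 6*0 = 0)
Q(A) = (-2 + A)*(4 + A) (Q(A) = (4 + A)*(-2 + A) = (-2 + A)*(4 + A))
(-4 + (Q(S(4))*(-6) + 1))**2 = (-4 + ((-8 + 0**2 + 2*0)*(-6) + 1))**2 = (-4 + ((-8 + 0 + 0)*(-6) + 1))**2 = (-4 + (-8*(-6) + 1))**2 = (-4 + (48 + 1))**2 = (-4 + 49)**2 = 45**2 = 2025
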